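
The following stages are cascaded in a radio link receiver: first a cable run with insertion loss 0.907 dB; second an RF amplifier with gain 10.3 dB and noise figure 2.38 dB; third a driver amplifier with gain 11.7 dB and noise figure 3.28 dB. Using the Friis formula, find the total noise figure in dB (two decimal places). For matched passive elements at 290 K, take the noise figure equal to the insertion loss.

3.54 dB

Convert to linear (a loss of L dB is a gain of −L dB): F_i = 10^(NF_i/10), G_i = 10^(G_i,dB/10)
  Stage 1: F_1 = 10^(0.907/10) = 1.232, G_1 = 10^(−0.907/10) = 0.8115
  Stage 2: F_2 = 10^(2.38/10) = 1.730, G_2 = 10^(10.3/10) = 10.72
  Stage 3: F_3 = 10^(3.28/10) = 2.128, G_3 = 10^(11.7/10) = 14.79
Friis cascade:
  F = 1.232 + (1.730 − 1)/0.8115 + (2.128 − 1)/8.696 = 2.261
NF = 10 log₁₀(2.261) = 3.54 dB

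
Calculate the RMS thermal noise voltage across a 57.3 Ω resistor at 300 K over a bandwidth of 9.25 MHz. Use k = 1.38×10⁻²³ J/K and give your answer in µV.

2.96 µV

V_n = √(4kTRB)
4kTRB = 4 × 1.38×10⁻²³ × 300 × 5.73×10¹ × 9.25×10⁶ = 8.78×10⁻¹² V²
V_n = √(8.78×10⁻¹²) = 2.96×10⁻⁶ V = 2.96 µV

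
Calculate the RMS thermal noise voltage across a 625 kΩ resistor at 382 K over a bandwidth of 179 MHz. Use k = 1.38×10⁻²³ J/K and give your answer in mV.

1.54 mV

V_n = √(4kTRB)
4kTRB = 4 × 1.38×10⁻²³ × 382 × 6.25×10⁵ × 1.79×10⁸ = 2.36×10⁻⁶ V²
V_n = √(2.36×10⁻⁶) = 1.54×10⁻³ V = 1.54 mV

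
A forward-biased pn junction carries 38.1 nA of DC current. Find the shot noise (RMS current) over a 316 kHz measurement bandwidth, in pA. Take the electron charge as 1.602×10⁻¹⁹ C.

62.1 pA

I_n = √(2qI·B)
2qI·B = 2 × 1.602×10⁻¹⁹ × 3.81×10⁻⁸ × 3.16×10⁵ = 3.86×10⁻²¹ A²
I_n = √(3.86×10⁻²¹) = 6.21×10⁻¹¹ A = 62.1 pA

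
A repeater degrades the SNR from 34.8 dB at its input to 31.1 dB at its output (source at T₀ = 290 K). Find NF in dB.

3.7 dB

NF (dB) = SNR_in(dB) − SNR_out(dB) when the source is at T₀
NF = 34.8 − 31.1 = 3.7 dB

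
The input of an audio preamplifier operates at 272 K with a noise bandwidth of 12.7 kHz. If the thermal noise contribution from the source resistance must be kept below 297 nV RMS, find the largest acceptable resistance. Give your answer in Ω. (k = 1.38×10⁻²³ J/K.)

Johnson–Nyquist: V_n = √(4kTRB) ⇒ R = V_n² / (4kTB)
4kTB = 4 × 1.38×10⁻²³ × 272 × 1.27×10⁴ = 1.91×10⁻¹⁶
R = (2.97×10⁻⁷)² / 1.91×10⁻¹⁶ = 4.63×10² Ω = 463 Ω

463 Ω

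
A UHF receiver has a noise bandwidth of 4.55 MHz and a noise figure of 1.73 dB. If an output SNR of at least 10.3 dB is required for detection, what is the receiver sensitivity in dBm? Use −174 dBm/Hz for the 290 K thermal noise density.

Sensitivity = −174 + 10 log₁₀(B) + NF + SNR_min
= −174 + 66.58 + 1.73 + 10.3
= −95.39 dBm → −95.4 dBm

−95.4 dBm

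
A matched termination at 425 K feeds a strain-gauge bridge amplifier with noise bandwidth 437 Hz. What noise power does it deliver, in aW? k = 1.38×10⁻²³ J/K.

P_n = kTB = 1.38×10⁻²³ × 425 × 4.37×10² = 2.56×10⁻¹⁸ W = 2.56 aW

2.56 aW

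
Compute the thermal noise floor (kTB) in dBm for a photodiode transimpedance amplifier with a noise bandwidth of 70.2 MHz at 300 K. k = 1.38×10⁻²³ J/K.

P_n = kTB = 1.38×10⁻²³ × 300 × 7.02×10⁷ = 2.91×10⁻¹³ W
In dBm: 10 log₁₀(2.91×10⁻¹³ / 10⁻³) = −95.4 dBm

−95.4 dBm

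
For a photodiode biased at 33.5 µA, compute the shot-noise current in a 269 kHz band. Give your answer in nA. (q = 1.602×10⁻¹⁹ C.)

1.70 nA

I_n = √(2qI·B)
2qI·B = 2 × 1.602×10⁻¹⁹ × 3.35×10⁻⁵ × 2.69×10⁵ = 2.89×10⁻¹⁸ A²
I_n = √(2.89×10⁻¹⁸) = 1.70×10⁻⁹ A = 1.70 nA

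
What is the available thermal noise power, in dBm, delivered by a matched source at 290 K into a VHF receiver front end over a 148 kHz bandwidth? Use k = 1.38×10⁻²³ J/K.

P_n = kTB = 1.38×10⁻²³ × 290 × 1.48×10⁵ = 5.92×10⁻¹⁶ W
In dBm: 10 log₁₀(5.92×10⁻¹⁶ / 10⁻³) = −122.3 dBm

−122.3 dBm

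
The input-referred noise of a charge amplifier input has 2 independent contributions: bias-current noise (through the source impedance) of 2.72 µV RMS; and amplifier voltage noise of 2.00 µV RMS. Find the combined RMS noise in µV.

Uncorrelated sources add in power (mean-square): V_tot = √(ΣV_i²)
V_tot = √[(2.72×10⁻⁶)² + (2.00×10⁻⁶)²] = 3.38×10⁻⁶ V = 3.38 µV

3.38 µV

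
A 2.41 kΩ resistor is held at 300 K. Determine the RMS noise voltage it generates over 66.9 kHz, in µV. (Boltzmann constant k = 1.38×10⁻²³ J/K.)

1.63 µV

V_n = √(4kTRB)
4kTRB = 4 × 1.38×10⁻²³ × 300 × 2.41×10³ × 6.69×10⁴ = 2.67×10⁻¹² V²
V_n = √(2.67×10⁻¹²) = 1.63×10⁻⁶ V = 1.63 µV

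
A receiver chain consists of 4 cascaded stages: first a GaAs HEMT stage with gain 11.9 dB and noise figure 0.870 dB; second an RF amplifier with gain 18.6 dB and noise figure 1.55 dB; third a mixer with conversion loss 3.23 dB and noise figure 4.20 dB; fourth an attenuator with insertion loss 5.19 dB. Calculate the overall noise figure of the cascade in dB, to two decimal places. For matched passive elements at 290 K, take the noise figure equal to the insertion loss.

Convert to linear (a loss of L dB is a gain of −L dB): F_i = 10^(NF_i/10), G_i = 10^(G_i,dB/10)
  Stage 1: F_1 = 10^(0.870/10) = 1.222, G_1 = 10^(11.9/10) = 15.49
  Stage 2: F_2 = 10^(1.55/10) = 1.429, G_2 = 10^(18.6/10) = 72.44
  Stage 3: F_3 = 10^(4.20/10) = 2.630, G_3 = 10^(−3.23/10) = 0.4753
  Stage 4: F_4 = 10^(5.19/10) = 3.304, G_4 = 10^(−5.19/10) = 0.3027
Friis cascade:
  F = 1.222 + (1.429 − 1)/15.49 + (2.630 − 1)/1122 + (3.304 − 1)/533.3 = 1.255
NF = 10 log₁₀(1.255) = 0.99 dB

0.99 dB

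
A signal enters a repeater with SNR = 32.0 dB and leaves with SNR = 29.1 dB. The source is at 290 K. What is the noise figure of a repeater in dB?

NF (dB) = SNR_in(dB) − SNR_out(dB) when the source is at T₀
NF = 32.0 − 29.1 = 2.9 dB

2.9 dB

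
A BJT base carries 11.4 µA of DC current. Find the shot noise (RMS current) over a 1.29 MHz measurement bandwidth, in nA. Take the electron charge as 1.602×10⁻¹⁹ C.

2.17 nA

I_n = √(2qI·B)
2qI·B = 2 × 1.602×10⁻¹⁹ × 1.14×10⁻⁵ × 1.29×10⁶ = 4.71×10⁻¹⁸ A²
I_n = √(4.71×10⁻¹⁸) = 2.17×10⁻⁹ A = 2.17 nA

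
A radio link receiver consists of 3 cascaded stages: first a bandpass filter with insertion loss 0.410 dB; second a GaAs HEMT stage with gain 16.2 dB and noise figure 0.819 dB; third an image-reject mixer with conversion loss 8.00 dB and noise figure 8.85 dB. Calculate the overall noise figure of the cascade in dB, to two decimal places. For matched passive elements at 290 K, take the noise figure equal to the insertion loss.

Convert to linear (a loss of L dB is a gain of −L dB): F_i = 10^(NF_i/10), G_i = 10^(G_i,dB/10)
  Stage 1: F_1 = 10^(0.410/10) = 1.099, G_1 = 10^(−0.410/10) = 0.9099
  Stage 2: F_2 = 10^(0.819/10) = 1.208, G_2 = 10^(16.2/10) = 41.69
  Stage 3: F_3 = 10^(8.85/10) = 7.674, G_3 = 10^(−8.00/10) = 0.1585
Friis cascade:
  F = 1.099 + (1.208 − 1)/0.9099 + (7.674 − 1)/37.93 = 1.503
NF = 10 log₁₀(1.503) = 1.77 dB

1.77 dB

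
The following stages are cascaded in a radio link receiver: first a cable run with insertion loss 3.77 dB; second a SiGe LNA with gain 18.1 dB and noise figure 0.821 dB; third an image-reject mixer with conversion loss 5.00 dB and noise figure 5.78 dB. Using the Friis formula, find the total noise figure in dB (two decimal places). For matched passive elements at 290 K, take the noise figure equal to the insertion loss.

4.74 dB

Convert to linear (a loss of L dB is a gain of −L dB): F_i = 10^(NF_i/10), G_i = 10^(G_i,dB/10)
  Stage 1: F_1 = 10^(3.77/10) = 2.382, G_1 = 10^(−3.77/10) = 0.4198
  Stage 2: F_2 = 10^(0.821/10) = 1.208, G_2 = 10^(18.1/10) = 64.57
  Stage 3: F_3 = 10^(5.78/10) = 3.784, G_3 = 10^(−5.00/10) = 0.3162
Friis cascade:
  F = 2.382 + (1.208 − 1)/0.4198 + (3.784 − 1)/27.10 = 2.981
NF = 10 log₁₀(2.981) = 4.74 dB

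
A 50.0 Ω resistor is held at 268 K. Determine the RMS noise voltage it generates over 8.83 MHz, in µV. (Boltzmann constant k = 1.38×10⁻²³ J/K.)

V_n = √(4kTRB)
4kTRB = 4 × 1.38×10⁻²³ × 268 × 5.00×10¹ × 8.83×10⁶ = 6.53×10⁻¹² V²
V_n = √(6.53×10⁻¹²) = 2.56×10⁻⁶ V = 2.56 µV

2.56 µV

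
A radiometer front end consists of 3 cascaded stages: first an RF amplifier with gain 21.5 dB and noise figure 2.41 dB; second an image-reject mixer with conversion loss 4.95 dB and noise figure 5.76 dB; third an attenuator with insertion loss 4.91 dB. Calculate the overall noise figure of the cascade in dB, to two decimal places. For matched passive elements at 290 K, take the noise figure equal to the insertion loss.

Convert to linear (a loss of L dB is a gain of −L dB): F_i = 10^(NF_i/10), G_i = 10^(G_i,dB/10)
  Stage 1: F_1 = 10^(2.41/10) = 1.742, G_1 = 10^(21.5/10) = 141.3
  Stage 2: F_2 = 10^(5.76/10) = 3.767, G_2 = 10^(−4.95/10) = 0.3199
  Stage 3: F_3 = 10^(4.91/10) = 3.097, G_3 = 10^(−4.91/10) = 0.3228
Friis cascade:
  F = 1.742 + (3.767 − 1)/141.3 + (3.097 − 1)/45.19 = 1.808
NF = 10 log₁₀(1.808) = 2.57 dB

2.57 dB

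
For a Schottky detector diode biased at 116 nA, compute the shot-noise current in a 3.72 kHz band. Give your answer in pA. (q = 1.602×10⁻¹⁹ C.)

I_n = √(2qI·B)
2qI·B = 2 × 1.602×10⁻¹⁹ × 1.16×10⁻⁷ × 3.72×10³ = 1.38×10⁻²² A²
I_n = √(1.38×10⁻²²) = 1.18×10⁻¹¹ A = 11.8 pA

11.8 pA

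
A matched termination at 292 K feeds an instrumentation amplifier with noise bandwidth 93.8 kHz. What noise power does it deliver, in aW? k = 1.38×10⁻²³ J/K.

P_n = kTB = 1.38×10⁻²³ × 292 × 9.38×10⁴ = 3.78×10⁻¹⁶ W = 378 aW

378 aW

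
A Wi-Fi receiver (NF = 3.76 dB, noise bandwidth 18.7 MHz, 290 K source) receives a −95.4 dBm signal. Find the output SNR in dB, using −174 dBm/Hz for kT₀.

2.1 dB

Noise floor: N = −174 + 10 log₁₀(B) + NF
10 log₁₀(1.87×10⁷) = 72.72 dB
N = −174 + 72.72 + 3.76 = −97.52 dBm
SNR = P_sig − N = −95.4 − (−97.52) = 2.12 dB → 2.1 dB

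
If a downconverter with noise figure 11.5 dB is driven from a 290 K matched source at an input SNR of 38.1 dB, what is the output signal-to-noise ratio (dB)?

26.6 dB

By definition F = SNR_in/SNR_out, so in dB: SNR_out = SNR_in − NF
SNR_out = 38.1 − 11.5 = 26.6 dB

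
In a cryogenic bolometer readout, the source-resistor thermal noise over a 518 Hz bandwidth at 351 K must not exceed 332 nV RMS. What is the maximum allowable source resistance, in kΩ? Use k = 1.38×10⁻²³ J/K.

Johnson–Nyquist: V_n = √(4kTRB) ⇒ R = V_n² / (4kTB)
4kTB = 4 × 1.38×10⁻²³ × 351 × 5.18×10² = 1.00×10⁻¹⁷
R = (3.32×10⁻⁷)² / 1.00×10⁻¹⁷ = 1.10×10⁴ Ω = 11.0 kΩ

11.0 kΩ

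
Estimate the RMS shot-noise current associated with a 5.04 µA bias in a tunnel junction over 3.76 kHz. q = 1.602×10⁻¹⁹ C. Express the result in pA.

77.9 pA

I_n = √(2qI·B)
2qI·B = 2 × 1.602×10⁻¹⁹ × 5.04×10⁻⁶ × 3.76×10³ = 6.07×10⁻²¹ A²
I_n = √(6.07×10⁻²¹) = 7.79×10⁻¹¹ A = 77.9 pA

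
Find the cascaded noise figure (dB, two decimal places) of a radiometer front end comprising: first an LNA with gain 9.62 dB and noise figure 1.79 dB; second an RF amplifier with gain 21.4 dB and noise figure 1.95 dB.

Convert to linear (a loss of L dB is a gain of −L dB): F_i = 10^(NF_i/10), G_i = 10^(G_i,dB/10)
  Stage 1: F_1 = 10^(1.79/10) = 1.510, G_1 = 10^(9.62/10) = 9.162
  Stage 2: F_2 = 10^(1.95/10) = 1.567, G_2 = 10^(21.4/10) = 138.0
Friis cascade:
  F = 1.510 + (1.567 − 1)/9.162 = 1.572
NF = 10 log₁₀(1.572) = 1.96 dB

1.96 dB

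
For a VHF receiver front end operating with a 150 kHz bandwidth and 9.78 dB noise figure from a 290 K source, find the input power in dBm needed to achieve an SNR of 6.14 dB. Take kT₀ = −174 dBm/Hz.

−106.3 dBm

Sensitivity = −174 + 10 log₁₀(B) + NF + SNR_min
= −174 + 51.76 + 9.78 + 6.14
= −106.32 dBm → −106.3 dBm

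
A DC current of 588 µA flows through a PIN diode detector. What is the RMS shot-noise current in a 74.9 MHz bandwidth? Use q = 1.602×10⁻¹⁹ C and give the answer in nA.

119 nA

I_n = √(2qI·B)
2qI·B = 2 × 1.602×10⁻¹⁹ × 5.88×10⁻⁴ × 7.49×10⁷ = 1.41×10⁻¹⁴ A²
I_n = √(1.41×10⁻¹⁴) = 1.19×10⁻⁷ A = 119 nA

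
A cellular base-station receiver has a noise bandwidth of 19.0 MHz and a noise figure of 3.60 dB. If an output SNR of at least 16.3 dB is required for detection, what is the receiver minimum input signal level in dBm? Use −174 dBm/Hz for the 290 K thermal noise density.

−81.3 dBm

Sensitivity = −174 + 10 log₁₀(B) + NF + SNR_min
= −174 + 72.79 + 3.60 + 16.3
= −81.31 dBm → −81.3 dBm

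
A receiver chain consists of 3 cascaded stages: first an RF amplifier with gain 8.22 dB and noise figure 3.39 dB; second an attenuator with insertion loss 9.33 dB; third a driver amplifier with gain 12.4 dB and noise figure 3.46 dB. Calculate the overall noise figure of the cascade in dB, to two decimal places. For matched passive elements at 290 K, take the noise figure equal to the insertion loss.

Convert to linear (a loss of L dB is a gain of −L dB): F_i = 10^(NF_i/10), G_i = 10^(G_i,dB/10)
  Stage 1: F_1 = 10^(3.39/10) = 2.183, G_1 = 10^(8.22/10) = 6.637
  Stage 2: F_2 = 10^(9.33/10) = 8.570, G_2 = 10^(−9.33/10) = 0.1167
  Stage 3: F_3 = 10^(3.46/10) = 2.218, G_3 = 10^(12.4/10) = 17.38
Friis cascade:
  F = 2.183 + (8.570 − 1)/6.637 + (2.218 − 1)/0.7745 = 4.896
NF = 10 log₁₀(4.896) = 6.90 dB

6.90 dB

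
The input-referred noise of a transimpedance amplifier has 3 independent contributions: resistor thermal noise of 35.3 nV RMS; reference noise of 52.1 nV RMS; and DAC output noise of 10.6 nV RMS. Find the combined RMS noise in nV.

Uncorrelated sources add in power (mean-square): V_tot = √(ΣV_i²)
V_tot = √[(3.53×10⁻⁸)² + (5.21×10⁻⁸)² + (1.06×10⁻⁸)²] = 6.38×10⁻⁸ V = 63.8 nV

63.8 nV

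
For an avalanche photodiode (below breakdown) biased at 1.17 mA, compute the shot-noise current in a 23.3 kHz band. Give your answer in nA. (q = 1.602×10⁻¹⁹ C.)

2.96 nA

I_n = √(2qI·B)
2qI·B = 2 × 1.602×10⁻¹⁹ × 1.17×10⁻³ × 2.33×10⁴ = 8.73×10⁻¹⁸ A²
I_n = √(8.73×10⁻¹⁸) = 2.96×10⁻⁹ A = 2.96 nA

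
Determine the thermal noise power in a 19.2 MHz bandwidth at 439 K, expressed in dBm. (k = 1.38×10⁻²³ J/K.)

P_n = kTB = 1.38×10⁻²³ × 439 × 1.92×10⁷ = 1.16×10⁻¹³ W
In dBm: 10 log₁₀(1.16×10⁻¹³ / 10⁻³) = −99.3 dBm

−99.3 dBm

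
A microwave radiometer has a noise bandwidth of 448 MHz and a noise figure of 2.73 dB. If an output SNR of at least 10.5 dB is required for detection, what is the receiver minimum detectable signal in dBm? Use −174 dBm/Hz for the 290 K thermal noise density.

Sensitivity = −174 + 10 log₁₀(B) + NF + SNR_min
= −174 + 86.51 + 2.73 + 10.5
= −74.26 dBm → −74.3 dBm

−74.3 dBm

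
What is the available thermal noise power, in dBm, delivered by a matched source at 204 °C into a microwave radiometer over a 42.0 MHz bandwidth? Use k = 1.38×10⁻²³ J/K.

T = 204 °C + 273.15 = 477.15 K
P_n = kTB = 1.38×10⁻²³ × 477.15 × 4.20×10⁷ = 2.77×10⁻¹³ W
In dBm: 10 log₁₀(2.77×10⁻¹³ / 10⁻³) = −95.6 dBm

−95.6 dBm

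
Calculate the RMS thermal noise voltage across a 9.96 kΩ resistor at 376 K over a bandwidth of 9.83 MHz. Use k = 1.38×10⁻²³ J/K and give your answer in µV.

45.1 µV

V_n = √(4kTRB)
4kTRB = 4 × 1.38×10⁻²³ × 376 × 9.96×10³ × 9.83×10⁶ = 2.03×10⁻⁹ V²
V_n = √(2.03×10⁻⁹) = 4.51×10⁻⁵ V = 45.1 µV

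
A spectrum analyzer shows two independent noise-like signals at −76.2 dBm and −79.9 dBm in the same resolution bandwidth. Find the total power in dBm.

Convert to linear, add, convert back:
P₁ = 2.40×10⁻¹¹ W, P₂ = 1.02×10⁻¹¹ W
P_tot = 3.42×10⁻¹¹ W → 10 log₁₀(P_tot / 10⁻³) = −74.7 dBm

−74.7 dBm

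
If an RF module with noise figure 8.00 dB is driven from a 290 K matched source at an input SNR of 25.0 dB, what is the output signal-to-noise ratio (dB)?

17.00 dB

By definition F = SNR_in/SNR_out, so in dB: SNR_out = SNR_in − NF
SNR_out = 25.0 − 8.00 = 17.00 dB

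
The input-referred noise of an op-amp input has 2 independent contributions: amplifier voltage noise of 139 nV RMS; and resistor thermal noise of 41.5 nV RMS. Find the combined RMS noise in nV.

145 nV

Uncorrelated sources add in power (mean-square): V_tot = √(ΣV_i²)
V_tot = √[(1.39×10⁻⁷)² + (4.15×10⁻⁸)²] = 1.45×10⁻⁷ V = 145 nV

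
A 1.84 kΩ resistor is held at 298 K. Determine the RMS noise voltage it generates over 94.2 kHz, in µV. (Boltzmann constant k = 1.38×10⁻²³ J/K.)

V_n = √(4kTRB)
4kTRB = 4 × 1.38×10⁻²³ × 298 × 1.84×10³ × 9.42×10⁴ = 2.85×10⁻¹² V²
V_n = √(2.85×10⁻¹²) = 1.69×10⁻⁶ V = 1.69 µV

1.69 µV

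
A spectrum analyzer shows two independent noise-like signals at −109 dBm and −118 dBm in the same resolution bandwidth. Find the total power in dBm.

Convert to linear, add, convert back:
P₁ = 1.26×10⁻¹⁴ W, P₂ = 1.58×10⁻¹⁵ W
P_tot = 1.42×10⁻¹⁴ W → 10 log₁₀(P_tot / 10⁻³) = −108.5 dBm

−108.5 dBm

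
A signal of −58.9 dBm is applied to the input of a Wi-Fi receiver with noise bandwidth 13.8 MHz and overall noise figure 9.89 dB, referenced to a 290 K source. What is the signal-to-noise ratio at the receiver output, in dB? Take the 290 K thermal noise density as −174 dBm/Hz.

33.8 dB

Noise floor: N = −174 + 10 log₁₀(B) + NF
10 log₁₀(1.38×10⁷) = 71.4 dB
N = −174 + 71.4 + 9.89 = −92.71 dBm
SNR = P_sig − N = −58.9 − (−92.71) = 33.81 dB → 33.8 dB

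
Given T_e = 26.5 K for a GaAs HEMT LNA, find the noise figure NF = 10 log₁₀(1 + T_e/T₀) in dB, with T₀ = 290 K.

0.380 dB

F = 1 + T_e/T₀ = 1 + 26.5/290 = 1.09138
NF = 10 log₁₀(1.09138) = 0.380 dB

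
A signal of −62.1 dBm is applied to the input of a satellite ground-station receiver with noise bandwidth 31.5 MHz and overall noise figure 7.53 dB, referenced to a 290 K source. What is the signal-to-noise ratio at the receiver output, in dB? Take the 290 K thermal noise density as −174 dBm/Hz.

Noise floor: N = −174 + 10 log₁₀(B) + NF
10 log₁₀(3.15×10⁷) = 74.98 dB
N = −174 + 74.98 + 7.53 = −91.49 dBm
SNR = P_sig − N = −62.1 − (−91.49) = 29.39 dB → 29.4 dB

29.4 dB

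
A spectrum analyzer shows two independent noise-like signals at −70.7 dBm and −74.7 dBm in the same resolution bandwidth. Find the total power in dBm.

−69.2 dBm

Convert to linear, add, convert back:
P₁ = 8.51×10⁻¹¹ W, P₂ = 3.39×10⁻¹¹ W
P_tot = 1.19×10⁻¹⁰ W → 10 log₁₀(P_tot / 10⁻³) = −69.2 dBm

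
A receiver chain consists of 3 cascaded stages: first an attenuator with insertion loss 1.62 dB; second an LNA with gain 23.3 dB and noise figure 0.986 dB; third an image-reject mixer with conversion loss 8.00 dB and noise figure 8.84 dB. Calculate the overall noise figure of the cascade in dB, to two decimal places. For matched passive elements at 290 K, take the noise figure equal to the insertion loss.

2.71 dB

Convert to linear (a loss of L dB is a gain of −L dB): F_i = 10^(NF_i/10), G_i = 10^(G_i,dB/10)
  Stage 1: F_1 = 10^(1.62/10) = 1.452, G_1 = 10^(−1.62/10) = 0.6887
  Stage 2: F_2 = 10^(0.986/10) = 1.255, G_2 = 10^(23.3/10) = 213.8
  Stage 3: F_3 = 10^(8.84/10) = 7.656, G_3 = 10^(−8.00/10) = 0.1585
Friis cascade:
  F = 1.452 + (1.255 − 1)/0.6887 + (7.656 − 1)/147.2 = 1.867
NF = 10 log₁₀(1.867) = 2.71 dB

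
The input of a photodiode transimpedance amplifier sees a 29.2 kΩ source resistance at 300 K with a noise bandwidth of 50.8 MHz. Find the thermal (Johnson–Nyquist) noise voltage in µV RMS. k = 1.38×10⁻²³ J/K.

V_n = √(4kTRB)
4kTRB = 4 × 1.38×10⁻²³ × 300 × 2.92×10⁴ × 5.08×10⁷ = 2.46×10⁻⁸ V²
V_n = √(2.46×10⁻⁸) = 1.57×10⁻⁴ V = 157 µV

157 µV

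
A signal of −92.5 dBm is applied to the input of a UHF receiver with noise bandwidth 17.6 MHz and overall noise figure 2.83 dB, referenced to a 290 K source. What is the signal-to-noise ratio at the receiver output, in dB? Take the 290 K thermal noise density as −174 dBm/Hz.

Noise floor: N = −174 + 10 log₁₀(B) + NF
10 log₁₀(1.76×10⁷) = 72.46 dB
N = −174 + 72.46 + 2.83 = −98.71 dBm
SNR = P_sig − N = −92.5 − (−98.71) = 6.21 dB → 6.2 dB

6.2 dB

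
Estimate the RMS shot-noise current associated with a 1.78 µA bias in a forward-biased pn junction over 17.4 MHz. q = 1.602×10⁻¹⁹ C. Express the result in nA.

3.15 nA

I_n = √(2qI·B)
2qI·B = 2 × 1.602×10⁻¹⁹ × 1.78×10⁻⁶ × 1.74×10⁷ = 9.92×10⁻¹⁸ A²
I_n = √(9.92×10⁻¹⁸) = 3.15×10⁻⁹ A = 3.15 nA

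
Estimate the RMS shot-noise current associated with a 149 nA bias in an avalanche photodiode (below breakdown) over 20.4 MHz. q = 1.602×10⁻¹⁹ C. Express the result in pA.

I_n = √(2qI·B)
2qI·B = 2 × 1.602×10⁻¹⁹ × 1.49×10⁻⁷ × 2.04×10⁷ = 9.74×10⁻¹⁹ A²
I_n = √(9.74×10⁻¹⁹) = 9.87×10⁻¹⁰ A = 987 pA

987 pA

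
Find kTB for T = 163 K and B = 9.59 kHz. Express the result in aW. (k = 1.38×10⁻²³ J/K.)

P_n = kTB = 1.38×10⁻²³ × 163 × 9.59×10³ = 2.16×10⁻¹⁷ W = 21.6 aW

21.6 aW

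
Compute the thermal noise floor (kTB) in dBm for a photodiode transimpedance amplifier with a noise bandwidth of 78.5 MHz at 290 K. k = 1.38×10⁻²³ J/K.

P_n = kTB = 1.38×10⁻²³ × 290 × 7.85×10⁷ = 3.14×10⁻¹³ W
In dBm: 10 log₁₀(3.14×10⁻¹³ / 10⁻³) = −95.0 dBm

−95.0 dBm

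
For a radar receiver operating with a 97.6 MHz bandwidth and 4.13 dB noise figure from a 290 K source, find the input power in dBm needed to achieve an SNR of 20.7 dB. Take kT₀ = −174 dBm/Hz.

Sensitivity = −174 + 10 log₁₀(B) + NF + SNR_min
= −174 + 79.89 + 4.13 + 20.7
= −69.28 dBm → −69.3 dBm

−69.3 dBm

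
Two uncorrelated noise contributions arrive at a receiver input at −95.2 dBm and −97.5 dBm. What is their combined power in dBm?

−93.2 dBm

Convert to linear, add, convert back:
P₁ = 3.02×10⁻¹³ W, P₂ = 1.78×10⁻¹³ W
P_tot = 4.80×10⁻¹³ W → 10 log₁₀(P_tot / 10⁻³) = −93.2 dBm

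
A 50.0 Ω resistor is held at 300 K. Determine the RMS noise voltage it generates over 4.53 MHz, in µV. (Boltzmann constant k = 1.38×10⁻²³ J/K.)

1.94 µV

V_n = √(4kTRB)
4kTRB = 4 × 1.38×10⁻²³ × 300 × 5.00×10¹ × 4.53×10⁶ = 3.75×10⁻¹² V²
V_n = √(3.75×10⁻¹²) = 1.94×10⁻⁶ V = 1.94 µV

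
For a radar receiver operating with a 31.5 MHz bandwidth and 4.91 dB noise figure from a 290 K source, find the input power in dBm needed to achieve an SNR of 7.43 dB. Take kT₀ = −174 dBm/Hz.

−86.7 dBm

Sensitivity = −174 + 10 log₁₀(B) + NF + SNR_min
= −174 + 74.98 + 4.91 + 7.43
= −86.68 dBm → −86.7 dBm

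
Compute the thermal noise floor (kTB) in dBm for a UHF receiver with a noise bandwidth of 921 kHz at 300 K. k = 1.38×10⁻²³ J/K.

−114.2 dBm

P_n = kTB = 1.38×10⁻²³ × 300 × 9.21×10⁵ = 3.81×10⁻¹⁵ W
In dBm: 10 log₁₀(3.81×10⁻¹⁵ / 10⁻³) = −114.2 dBm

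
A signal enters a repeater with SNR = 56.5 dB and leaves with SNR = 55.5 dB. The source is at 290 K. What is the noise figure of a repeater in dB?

NF (dB) = SNR_in(dB) − SNR_out(dB) when the source is at T₀
NF = 56.5 − 55.5 = 1.0 dB

1.0 dB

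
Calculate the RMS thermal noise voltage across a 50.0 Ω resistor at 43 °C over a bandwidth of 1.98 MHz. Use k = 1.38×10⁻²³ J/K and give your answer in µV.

T = 43 °C + 273.15 = 316.15 K
V_n = √(4kTRB)
4kTRB = 4 × 1.38×10⁻²³ × 316.15 × 5.00×10¹ × 1.98×10⁶ = 1.73×10⁻¹² V²
V_n = √(1.73×10⁻¹²) = 1.31×10⁻⁶ V = 1.31 µV

1.31 µV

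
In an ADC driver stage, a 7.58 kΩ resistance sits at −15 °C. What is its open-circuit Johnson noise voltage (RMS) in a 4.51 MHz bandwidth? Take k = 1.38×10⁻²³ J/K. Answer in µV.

T = −15 °C + 273.15 = 258.15 K
V_n = √(4kTRB)
4kTRB = 4 × 1.38×10⁻²³ × 258.15 × 7.58×10³ × 4.51×10⁶ = 4.87×10⁻¹⁰ V²
V_n = √(4.87×10⁻¹⁰) = 2.21×10⁻⁵ V = 22.1 µV

22.1 µV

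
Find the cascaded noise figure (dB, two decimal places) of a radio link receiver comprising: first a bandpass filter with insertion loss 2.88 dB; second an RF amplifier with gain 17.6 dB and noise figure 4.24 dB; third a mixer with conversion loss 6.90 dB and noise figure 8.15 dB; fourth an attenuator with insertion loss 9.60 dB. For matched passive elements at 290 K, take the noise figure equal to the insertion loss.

8.25 dB

Convert to linear (a loss of L dB is a gain of −L dB): F_i = 10^(NF_i/10), G_i = 10^(G_i,dB/10)
  Stage 1: F_1 = 10^(2.88/10) = 1.941, G_1 = 10^(−2.88/10) = 0.5152
  Stage 2: F_2 = 10^(4.24/10) = 2.655, G_2 = 10^(17.6/10) = 57.54
  Stage 3: F_3 = 10^(8.15/10) = 6.531, G_3 = 10^(−6.90/10) = 0.2042
  Stage 4: F_4 = 10^(9.60/10) = 9.120, G_4 = 10^(−9.60/10) = 0.1096
Friis cascade:
  F = 1.941 + (2.655 − 1)/0.5152 + (6.531 − 1)/29.65 + (9.120 − 1)/6.053 = 6.680
NF = 10 log₁₀(6.680) = 8.25 dB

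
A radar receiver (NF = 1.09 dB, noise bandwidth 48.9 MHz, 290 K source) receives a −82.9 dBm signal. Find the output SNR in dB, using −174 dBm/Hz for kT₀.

Noise floor: N = −174 + 10 log₁₀(B) + NF
10 log₁₀(4.89×10⁷) = 76.89 dB
N = −174 + 76.89 + 1.09 = −96.02 dBm
SNR = P_sig − N = −82.9 − (−96.02) = 13.12 dB → 13.1 dB

13.1 dB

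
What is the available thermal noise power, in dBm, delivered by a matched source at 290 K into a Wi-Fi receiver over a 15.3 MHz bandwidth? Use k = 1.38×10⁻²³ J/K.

−102.1 dBm

P_n = kTB = 1.38×10⁻²³ × 290 × 1.53×10⁷ = 6.12×10⁻¹⁴ W
In dBm: 10 log₁₀(6.12×10⁻¹⁴ / 10⁻³) = −102.1 dBm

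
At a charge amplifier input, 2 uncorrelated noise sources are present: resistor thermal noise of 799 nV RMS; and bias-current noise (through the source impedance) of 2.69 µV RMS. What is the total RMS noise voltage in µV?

2.81 µV

Uncorrelated sources add in power (mean-square): V_tot = √(ΣV_i²)
V_tot = √[(7.99×10⁻⁷)² + (2.69×10⁻⁶)²] = 2.81×10⁻⁶ V = 2.81 µV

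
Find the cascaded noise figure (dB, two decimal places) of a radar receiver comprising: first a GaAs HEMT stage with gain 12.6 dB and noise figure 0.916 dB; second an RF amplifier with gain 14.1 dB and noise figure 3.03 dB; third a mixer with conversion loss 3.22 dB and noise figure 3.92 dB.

1.12 dB

Convert to linear (a loss of L dB is a gain of −L dB): F_i = 10^(NF_i/10), G_i = 10^(G_i,dB/10)
  Stage 1: F_1 = 10^(0.916/10) = 1.235, G_1 = 10^(12.6/10) = 18.20
  Stage 2: F_2 = 10^(3.03/10) = 2.009, G_2 = 10^(14.1/10) = 25.70
  Stage 3: F_3 = 10^(3.92/10) = 2.466, G_3 = 10^(−3.22/10) = 0.4764
Friis cascade:
  F = 1.235 + (2.009 − 1)/18.20 + (2.466 − 1)/467.7 = 1.293
NF = 10 log₁₀(1.293) = 1.12 dB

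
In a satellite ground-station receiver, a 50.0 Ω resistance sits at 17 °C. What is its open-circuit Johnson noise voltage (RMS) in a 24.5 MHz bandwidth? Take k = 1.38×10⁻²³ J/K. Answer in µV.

T = 17 °C + 273.15 = 290.15 K
V_n = √(4kTRB)
4kTRB = 4 × 1.38×10⁻²³ × 290.15 × 5.00×10¹ × 2.45×10⁷ = 1.96×10⁻¹¹ V²
V_n = √(1.96×10⁻¹¹) = 4.43×10⁻⁶ V = 4.43 µV

4.43 µV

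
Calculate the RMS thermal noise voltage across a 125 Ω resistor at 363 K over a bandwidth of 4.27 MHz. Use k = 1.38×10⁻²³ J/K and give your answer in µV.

3.27 µV

V_n = √(4kTRB)
4kTRB = 4 × 1.38×10⁻²³ × 363 × 1.25×10² × 4.27×10⁶ = 1.07×10⁻¹¹ V²
V_n = √(1.07×10⁻¹¹) = 3.27×10⁻⁶ V = 3.27 µV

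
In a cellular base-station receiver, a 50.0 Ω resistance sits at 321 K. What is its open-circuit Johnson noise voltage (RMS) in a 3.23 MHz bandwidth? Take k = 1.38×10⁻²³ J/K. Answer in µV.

V_n = √(4kTRB)
4kTRB = 4 × 1.38×10⁻²³ × 321 × 5.00×10¹ × 3.23×10⁶ = 2.86×10⁻¹² V²
V_n = √(2.86×10⁻¹²) = 1.69×10⁻⁶ V = 1.69 µV

1.69 µV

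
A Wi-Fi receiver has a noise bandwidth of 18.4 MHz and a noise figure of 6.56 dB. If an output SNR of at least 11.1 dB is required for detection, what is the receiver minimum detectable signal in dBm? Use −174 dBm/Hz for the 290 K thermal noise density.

−83.7 dBm

Sensitivity = −174 + 10 log₁₀(B) + NF + SNR_min
= −174 + 72.65 + 6.56 + 11.1
= −83.69 dBm → −83.7 dBm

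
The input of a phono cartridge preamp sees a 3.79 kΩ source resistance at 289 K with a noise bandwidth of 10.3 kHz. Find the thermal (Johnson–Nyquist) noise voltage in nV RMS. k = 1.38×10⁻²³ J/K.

789 nV

V_n = √(4kTRB)
4kTRB = 4 × 1.38×10⁻²³ × 289 × 3.79×10³ × 1.03×10⁴ = 6.23×10⁻¹³ V²
V_n = √(6.23×10⁻¹³) = 7.89×10⁻⁷ V = 789 nV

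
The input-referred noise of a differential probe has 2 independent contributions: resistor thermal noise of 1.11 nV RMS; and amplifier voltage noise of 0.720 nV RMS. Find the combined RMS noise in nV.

Uncorrelated sources add in power (mean-square): V_tot = √(ΣV_i²)
V_tot = √[(1.11×10⁻⁹)² + (7.20×10⁻¹⁰)²] = 1.32×10⁻⁹ V = 1.32 nV

1.32 nV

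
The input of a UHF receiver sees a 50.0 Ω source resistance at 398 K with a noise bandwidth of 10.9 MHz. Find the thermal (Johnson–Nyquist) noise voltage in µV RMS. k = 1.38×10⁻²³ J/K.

V_n = √(4kTRB)
4kTRB = 4 × 1.38×10⁻²³ × 398 × 5.00×10¹ × 1.09×10⁷ = 1.20×10⁻¹¹ V²
V_n = √(1.20×10⁻¹¹) = 3.46×10⁻⁶ V = 3.46 µV

3.46 µV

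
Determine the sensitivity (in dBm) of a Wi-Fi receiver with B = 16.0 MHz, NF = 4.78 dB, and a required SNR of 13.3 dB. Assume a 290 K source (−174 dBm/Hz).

−83.9 dBm

Sensitivity = −174 + 10 log₁₀(B) + NF + SNR_min
= −174 + 72.04 + 4.78 + 13.3
= −83.88 dBm → −83.9 dBm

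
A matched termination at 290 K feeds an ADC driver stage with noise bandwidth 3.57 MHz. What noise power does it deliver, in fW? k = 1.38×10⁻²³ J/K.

14.3 fW

P_n = kTB = 1.38×10⁻²³ × 290 × 3.57×10⁶ = 1.43×10⁻¹⁴ W = 14.3 fW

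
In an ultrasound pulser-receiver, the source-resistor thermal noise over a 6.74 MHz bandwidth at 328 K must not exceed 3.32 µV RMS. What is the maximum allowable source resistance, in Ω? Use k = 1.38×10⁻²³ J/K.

Johnson–Nyquist: V_n = √(4kTRB) ⇒ R = V_n² / (4kTB)
4kTB = 4 × 1.38×10⁻²³ × 328 × 6.74×10⁶ = 1.22×10⁻¹³
R = (3.32×10⁻⁶)² / 1.22×10⁻¹³ = 9.03×10¹ Ω = 90.3 Ω

90.3 Ω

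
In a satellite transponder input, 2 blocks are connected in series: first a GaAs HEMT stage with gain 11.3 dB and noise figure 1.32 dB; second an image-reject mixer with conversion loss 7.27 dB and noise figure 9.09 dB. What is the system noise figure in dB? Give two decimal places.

Convert to linear (a loss of L dB is a gain of −L dB): F_i = 10^(NF_i/10), G_i = 10^(G_i,dB/10)
  Stage 1: F_1 = 10^(1.32/10) = 1.355, G_1 = 10^(11.3/10) = 13.49
  Stage 2: F_2 = 10^(9.09/10) = 8.110, G_2 = 10^(−7.27/10) = 0.1875
Friis cascade:
  F = 1.355 + (8.110 − 1)/13.49 = 1.882
NF = 10 log₁₀(1.882) = 2.75 dB

2.75 dB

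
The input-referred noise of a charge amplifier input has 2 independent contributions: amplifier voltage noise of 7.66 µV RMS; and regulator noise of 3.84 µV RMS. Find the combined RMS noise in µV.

8.57 µV

Uncorrelated sources add in power (mean-square): V_tot = √(ΣV_i²)
V_tot = √[(7.66×10⁻⁶)² + (3.84×10⁻⁶)²] = 8.57×10⁻⁶ V = 8.57 µV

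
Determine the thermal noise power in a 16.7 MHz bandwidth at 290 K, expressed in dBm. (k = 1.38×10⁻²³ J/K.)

−101.8 dBm

P_n = kTB = 1.38×10⁻²³ × 290 × 1.67×10⁷ = 6.68×10⁻¹⁴ W
In dBm: 10 log₁₀(6.68×10⁻¹⁴ / 10⁻³) = −101.8 dBm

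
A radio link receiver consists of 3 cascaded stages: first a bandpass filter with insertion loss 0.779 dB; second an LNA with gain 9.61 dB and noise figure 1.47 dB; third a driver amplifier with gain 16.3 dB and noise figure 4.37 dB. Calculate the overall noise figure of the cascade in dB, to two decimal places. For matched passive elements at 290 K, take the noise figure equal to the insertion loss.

2.80 dB

Convert to linear (a loss of L dB is a gain of −L dB): F_i = 10^(NF_i/10), G_i = 10^(G_i,dB/10)
  Stage 1: F_1 = 10^(0.779/10) = 1.196, G_1 = 10^(−0.779/10) = 0.8358
  Stage 2: F_2 = 10^(1.47/10) = 1.403, G_2 = 10^(9.61/10) = 9.141
  Stage 3: F_3 = 10^(4.37/10) = 2.735, G_3 = 10^(16.3/10) = 42.66
Friis cascade:
  F = 1.196 + (1.403 − 1)/0.8358 + (2.735 − 1)/7.640 = 1.906
NF = 10 log₁₀(1.906) = 2.80 dB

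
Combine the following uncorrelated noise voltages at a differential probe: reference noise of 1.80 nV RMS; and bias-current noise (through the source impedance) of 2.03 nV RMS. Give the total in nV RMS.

Uncorrelated sources add in power (mean-square): V_tot = √(ΣV_i²)
V_tot = √[(1.80×10⁻⁹)² + (2.03×10⁻⁹)²] = 2.71×10⁻⁹ V = 2.71 nV

2.71 nV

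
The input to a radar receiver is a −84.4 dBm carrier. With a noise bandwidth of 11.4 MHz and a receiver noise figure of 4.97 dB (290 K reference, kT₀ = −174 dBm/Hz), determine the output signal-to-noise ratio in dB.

14.1 dB

Noise floor: N = −174 + 10 log₁₀(B) + NF
10 log₁₀(1.14×10⁷) = 70.57 dB
N = −174 + 70.57 + 4.97 = −98.46 dBm
SNR = P_sig − N = −84.4 − (−98.46) = 14.06 dB → 14.1 dB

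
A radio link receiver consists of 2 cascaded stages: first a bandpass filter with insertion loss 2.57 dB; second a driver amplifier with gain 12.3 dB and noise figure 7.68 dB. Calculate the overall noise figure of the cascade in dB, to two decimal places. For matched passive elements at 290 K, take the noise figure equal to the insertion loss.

10.25 dB

Convert to linear (a loss of L dB is a gain of −L dB): F_i = 10^(NF_i/10), G_i = 10^(G_i,dB/10)
  Stage 1: F_1 = 10^(2.57/10) = 1.807, G_1 = 10^(−2.57/10) = 0.5534
  Stage 2: F_2 = 10^(7.68/10) = 5.861, G_2 = 10^(12.3/10) = 16.98
Friis cascade:
  F = 1.807 + (5.861 − 1)/0.5534 = 10.59
NF = 10 log₁₀(10.59) = 10.25 dB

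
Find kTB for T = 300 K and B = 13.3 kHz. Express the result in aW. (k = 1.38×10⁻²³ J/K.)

55.1 aW

P_n = kTB = 1.38×10⁻²³ × 300 × 1.33×10⁴ = 5.51×10⁻¹⁷ W = 55.1 aW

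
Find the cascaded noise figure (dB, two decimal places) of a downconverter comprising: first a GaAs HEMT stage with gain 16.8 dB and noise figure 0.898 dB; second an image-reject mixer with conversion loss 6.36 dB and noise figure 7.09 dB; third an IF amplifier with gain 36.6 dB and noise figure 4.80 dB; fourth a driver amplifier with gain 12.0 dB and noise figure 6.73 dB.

1.76 dB

Convert to linear (a loss of L dB is a gain of −L dB): F_i = 10^(NF_i/10), G_i = 10^(G_i,dB/10)
  Stage 1: F_1 = 10^(0.898/10) = 1.230, G_1 = 10^(16.8/10) = 47.86
  Stage 2: F_2 = 10^(7.09/10) = 5.117, G_2 = 10^(−6.36/10) = 0.2312
  Stage 3: F_3 = 10^(4.80/10) = 3.020, G_3 = 10^(36.6/10) = 4571
  Stage 4: F_4 = 10^(6.73/10) = 4.710, G_4 = 10^(12.0/10) = 15.85
Friis cascade:
  F = 1.230 + (5.117 − 1)/47.86 + (3.020 − 1)/11.07 + (4.710 − 1)/5.058×10⁴ = 1.498
NF = 10 log₁₀(1.498) = 1.76 dB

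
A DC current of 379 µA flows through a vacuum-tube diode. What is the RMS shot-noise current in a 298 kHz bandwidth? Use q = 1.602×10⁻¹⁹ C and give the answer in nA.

6.02 nA

I_n = √(2qI·B)
2qI·B = 2 × 1.602×10⁻¹⁹ × 3.79×10⁻⁴ × 2.98×10⁵ = 3.62×10⁻¹⁷ A²
I_n = √(3.62×10⁻¹⁷) = 6.02×10⁻⁹ A = 6.02 nA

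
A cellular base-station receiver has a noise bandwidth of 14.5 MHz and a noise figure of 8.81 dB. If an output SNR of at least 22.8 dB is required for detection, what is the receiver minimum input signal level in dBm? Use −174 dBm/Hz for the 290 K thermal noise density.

Sensitivity = −174 + 10 log₁₀(B) + NF + SNR_min
= −174 + 71.61 + 8.81 + 22.8
= −70.78 dBm → −70.8 dBm

−70.8 dBm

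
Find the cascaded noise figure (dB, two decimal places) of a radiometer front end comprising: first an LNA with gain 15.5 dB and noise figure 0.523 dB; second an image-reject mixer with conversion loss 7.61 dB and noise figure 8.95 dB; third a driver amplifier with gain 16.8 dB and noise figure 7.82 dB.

3.31 dB

Convert to linear (a loss of L dB is a gain of −L dB): F_i = 10^(NF_i/10), G_i = 10^(G_i,dB/10)
  Stage 1: F_1 = 10^(0.523/10) = 1.128, G_1 = 10^(15.5/10) = 35.48
  Stage 2: F_2 = 10^(8.95/10) = 7.852, G_2 = 10^(−7.61/10) = 0.1734
  Stage 3: F_3 = 10^(7.82/10) = 6.053, G_3 = 10^(16.8/10) = 47.86
Friis cascade:
  F = 1.128 + (7.852 − 1)/35.48 + (6.053 − 1)/6.152 = 2.143
NF = 10 log₁₀(2.143) = 3.31 dB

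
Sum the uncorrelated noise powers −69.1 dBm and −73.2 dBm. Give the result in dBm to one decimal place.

Convert to linear, add, convert back:
P₁ = 1.23×10⁻¹⁰ W, P₂ = 4.79×10⁻¹¹ W
P_tot = 1.71×10⁻¹⁰ W → 10 log₁₀(P_tot / 10⁻³) = −67.7 dBm

−67.7 dBm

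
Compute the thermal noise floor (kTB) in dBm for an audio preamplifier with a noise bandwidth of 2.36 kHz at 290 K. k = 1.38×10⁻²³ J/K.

−140.2 dBm

P_n = kTB = 1.38×10⁻²³ × 290 × 2.36×10³ = 9.44×10⁻¹⁸ W
In dBm: 10 log₁₀(9.44×10⁻¹⁸ / 10⁻³) = −140.2 dBm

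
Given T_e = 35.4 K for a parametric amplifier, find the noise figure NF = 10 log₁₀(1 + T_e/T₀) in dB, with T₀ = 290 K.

0.500 dB

F = 1 + T_e/T₀ = 1 + 35.4/290 = 1.12207
NF = 10 log₁₀(1.12207) = 0.500 dB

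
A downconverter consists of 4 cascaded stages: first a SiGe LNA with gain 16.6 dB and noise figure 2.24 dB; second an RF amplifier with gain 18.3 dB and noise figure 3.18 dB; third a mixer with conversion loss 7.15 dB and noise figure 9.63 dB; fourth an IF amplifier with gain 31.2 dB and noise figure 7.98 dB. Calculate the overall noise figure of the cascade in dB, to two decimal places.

2.33 dB

Convert to linear (a loss of L dB is a gain of −L dB): F_i = 10^(NF_i/10), G_i = 10^(G_i,dB/10)
  Stage 1: F_1 = 10^(2.24/10) = 1.675, G_1 = 10^(16.6/10) = 45.71
  Stage 2: F_2 = 10^(3.18/10) = 2.080, G_2 = 10^(18.3/10) = 67.61
  Stage 3: F_3 = 10^(9.63/10) = 9.183, G_3 = 10^(−7.15/10) = 0.1928
  Stage 4: F_4 = 10^(7.98/10) = 6.281, G_4 = 10^(31.2/10) = 1318
Friis cascade:
  F = 1.675 + (2.080 − 1)/45.71 + (9.183 − 1)/3090 + (6.281 − 1)/595.7 = 1.710
NF = 10 log₁₀(1.710) = 2.33 dB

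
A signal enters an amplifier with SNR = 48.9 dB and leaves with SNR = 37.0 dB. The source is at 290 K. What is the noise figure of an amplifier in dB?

NF (dB) = SNR_in(dB) − SNR_out(dB) when the source is at T₀
NF = 48.9 − 37.0 = 11.9 dB

11.9 dB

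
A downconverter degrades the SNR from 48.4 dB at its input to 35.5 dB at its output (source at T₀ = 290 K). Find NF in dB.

12.9 dB

NF (dB) = SNR_in(dB) − SNR_out(dB) when the source is at T₀
NF = 48.4 − 35.5 = 12.9 dB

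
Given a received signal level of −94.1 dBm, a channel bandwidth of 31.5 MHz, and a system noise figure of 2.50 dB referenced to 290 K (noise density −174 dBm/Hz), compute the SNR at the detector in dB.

2.4 dB

Noise floor: N = −174 + 10 log₁₀(B) + NF
10 log₁₀(3.15×10⁷) = 74.98 dB
N = −174 + 74.98 + 2.50 = −96.52 dBm
SNR = P_sig − N = −94.1 − (−96.52) = 2.42 dB → 2.4 dB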